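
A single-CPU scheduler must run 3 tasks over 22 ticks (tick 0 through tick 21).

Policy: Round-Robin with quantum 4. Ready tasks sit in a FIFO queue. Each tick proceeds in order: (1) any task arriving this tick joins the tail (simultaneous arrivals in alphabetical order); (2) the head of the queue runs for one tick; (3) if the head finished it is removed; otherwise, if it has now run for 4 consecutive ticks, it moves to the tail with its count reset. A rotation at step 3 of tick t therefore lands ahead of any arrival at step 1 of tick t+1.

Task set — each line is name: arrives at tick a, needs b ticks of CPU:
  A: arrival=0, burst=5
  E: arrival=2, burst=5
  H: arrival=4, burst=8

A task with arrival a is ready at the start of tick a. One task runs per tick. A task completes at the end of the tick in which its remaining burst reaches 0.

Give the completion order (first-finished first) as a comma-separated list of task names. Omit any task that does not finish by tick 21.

t=0: queue=[A] q_used=0 → run A
t=1: queue=[A] q_used=1 → run A
t=2: queue=[A,E] q_used=2 → run A
t=3: queue=[A,E] q_used=3 → run A
t=4: queue=[E,A,H] q_used=0 → run E
t=5: queue=[E,A,H] q_used=1 → run E
t=6: queue=[E,A,H] q_used=2 → run E
t=7: queue=[E,A,H] q_used=3 → run E
t=8: queue=[A,H,E] q_used=0 → run A
t=9: queue=[H,E] q_used=0 → run H
t=10: queue=[H,E] q_used=1 → run H
t=11: queue=[H,E] q_used=2 → run H
t=12: queue=[H,E] q_used=3 → run H
t=13: queue=[E,H] q_used=0 → run E
t=14: queue=[H] q_used=0 → run H
t=15: queue=[H] q_used=1 → run H
t=16: queue=[H] q_used=2 → run H
t=17: queue=[H] q_used=3 → run H
t=18: (idle)
t=19: (idle)
t=20: (idle)
t=21: (idle)

completion order = A, E, H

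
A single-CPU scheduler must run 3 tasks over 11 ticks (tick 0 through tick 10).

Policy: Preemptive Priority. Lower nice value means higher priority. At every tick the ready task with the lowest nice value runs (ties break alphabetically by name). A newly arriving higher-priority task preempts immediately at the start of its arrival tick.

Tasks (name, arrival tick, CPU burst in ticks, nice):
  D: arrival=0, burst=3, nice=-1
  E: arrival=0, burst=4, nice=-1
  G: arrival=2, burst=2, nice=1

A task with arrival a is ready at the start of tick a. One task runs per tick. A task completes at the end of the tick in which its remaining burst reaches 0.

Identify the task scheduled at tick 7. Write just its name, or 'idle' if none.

t=0: ready={D,E} → run D
t=1: ready={D,E} → run D
t=2: ready={D,E,G} → run D
t=3: ready={E,G} → run E
t=4: ready={E,G} → run E
t=5: ready={E,G} → run E
t=6: ready={E,G} → run E
t=7: ready={G} → run G
t=8: ready={G} → run G
t=9: (idle)
t=10: (idle)

running at tick 7 = G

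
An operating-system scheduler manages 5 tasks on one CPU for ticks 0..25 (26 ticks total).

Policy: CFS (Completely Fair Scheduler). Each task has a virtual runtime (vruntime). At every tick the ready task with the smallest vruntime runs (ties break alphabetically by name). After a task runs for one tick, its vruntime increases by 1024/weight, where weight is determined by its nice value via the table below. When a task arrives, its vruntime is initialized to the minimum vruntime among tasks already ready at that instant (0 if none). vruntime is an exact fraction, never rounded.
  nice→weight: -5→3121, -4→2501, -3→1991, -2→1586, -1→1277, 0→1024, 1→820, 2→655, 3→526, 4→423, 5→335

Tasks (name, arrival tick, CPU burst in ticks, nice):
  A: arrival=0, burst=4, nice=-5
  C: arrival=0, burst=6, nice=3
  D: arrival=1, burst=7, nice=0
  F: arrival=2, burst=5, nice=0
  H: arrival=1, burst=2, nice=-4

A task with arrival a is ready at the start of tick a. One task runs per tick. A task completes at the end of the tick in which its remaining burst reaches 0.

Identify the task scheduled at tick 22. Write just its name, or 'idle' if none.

running at tick 22 = C

t=0: vr[A=0 C=0] → run A
t=1: vr[A=1024/3121 C=0 D=0 H=0] → run C
t=2: vr[A=1024/3121 C=512/263 D=0 F=0 H=0] → run D
t=3: vr[A=1024/3121 C=512/263 D=1 F=0 H=0] → run F
t=4: vr[A=1024/3121 C=512/263 D=1 F=1 H=0] → run H
t=5: vr[A=1024/3121 C=512/263 D=1 F=1 H=1024/2501] → run A
t=6: vr[A=2048/3121 C=512/263 D=1 F=1 H=1024/2501] → run H
t=7: vr[A=2048/3121 C=512/263 D=1 F=1] → run A
t=8: vr[A=3072/3121 C=512/263 D=1 F=1] → run A
t=9: vr[C=512/263 D=1 F=1] → run D
t=10: vr[C=512/263 D=2 F=1] → run F
t=11: vr[C=512/263 D=2 F=2] → run C
t=12: vr[C=1024/263 D=2 F=2] → run D
t=13: vr[C=1024/263 D=3 F=2] → run F
t=14: vr[C=1024/263 D=3 F=3] → run D
t=15: vr[C=1024/263 D=4 F=3] → run F
t=16: vr[C=1024/263 D=4 F=4] → run C
t=17: vr[C=1536/263 D=4 F=4] → run D
t=18: vr[C=1536/263 D=5 F=4] → run F
t=19: vr[C=1536/263 D=5] → run D
t=20: vr[C=1536/263 D=6] → run C
t=21: vr[C=2048/263 D=6] → run D
t=22: vr[C=2048/263] → run C
t=23: vr[C=2560/263] → run C
t=24: (idle)
t=25: (idle)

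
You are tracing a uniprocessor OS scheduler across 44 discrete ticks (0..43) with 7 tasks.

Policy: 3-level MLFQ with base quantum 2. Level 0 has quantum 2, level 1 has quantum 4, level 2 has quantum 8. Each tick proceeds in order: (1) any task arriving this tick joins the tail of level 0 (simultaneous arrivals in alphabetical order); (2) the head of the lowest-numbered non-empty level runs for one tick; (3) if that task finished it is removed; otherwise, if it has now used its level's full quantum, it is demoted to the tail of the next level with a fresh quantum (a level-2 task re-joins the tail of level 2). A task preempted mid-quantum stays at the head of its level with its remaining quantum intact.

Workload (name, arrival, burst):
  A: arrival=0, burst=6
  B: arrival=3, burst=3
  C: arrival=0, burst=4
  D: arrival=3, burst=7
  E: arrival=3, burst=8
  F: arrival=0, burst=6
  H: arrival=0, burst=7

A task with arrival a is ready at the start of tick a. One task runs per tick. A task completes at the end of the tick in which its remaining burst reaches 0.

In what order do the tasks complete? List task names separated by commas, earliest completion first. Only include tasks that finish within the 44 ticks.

completion order = A, C, F, B, H, D, E

t=0: L0/L1/L2 = ACFH/-/- → run A
t=1: L0/L1/L2 = ACFH/-/- → run A
t=2: L0/L1/L2 = CFH/A/- → run C
t=3: L0/L1/L2 = CFHBDE/A/- → run C
t=4: L0/L1/L2 = FHBDE/AC/- → run F
t=5: L0/L1/L2 = FHBDE/AC/- → run F
t=6: L0/L1/L2 = HBDE/ACF/- → run H
t=7: L0/L1/L2 = HBDE/ACF/- → run H
t=8: L0/L1/L2 = BDE/ACFH/- → run B
t=9: L0/L1/L2 = BDE/ACFH/- → run B
t=10: L0/L1/L2 = DE/ACFHB/- → run D
t=11: L0/L1/L2 = DE/ACFHB/- → run D
t=12: L0/L1/L2 = E/ACFHBD/- → run E
t=13: L0/L1/L2 = E/ACFHBD/- → run E
t=14: L0/L1/L2 = -/ACFHBDE/- → run A
t=15: L0/L1/L2 = -/ACFHBDE/- → run A
t=16: L0/L1/L2 = -/ACFHBDE/- → run A
t=17: L0/L1/L2 = -/ACFHBDE/- → run A
t=18: L0/L1/L2 = -/CFHBDE/- → run C
t=19: L0/L1/L2 = -/CFHBDE/- → run C
t=20: L0/L1/L2 = -/FHBDE/- → run F
t=21: L0/L1/L2 = -/FHBDE/- → run F
t=22: L0/L1/L2 = -/FHBDE/- → run F
t=23: L0/L1/L2 = -/FHBDE/- → run F
t=24: L0/L1/L2 = -/HBDE/- → run H
t=25: L0/L1/L2 = -/HBDE/- → run H
t=26: L0/L1/L2 = -/HBDE/- → run H
t=27: L0/L1/L2 = -/HBDE/- → run H
t=28: L0/L1/L2 = -/BDE/H → run B
t=29: L0/L1/L2 = -/DE/H → run D
t=30: L0/L1/L2 = -/DE/H → run D
t=31: L0/L1/L2 = -/DE/H → run D
t=32: L0/L1/L2 = -/DE/H → run D
t=33: L0/L1/L2 = -/E/HD → run E
t=34: L0/L1/L2 = -/E/HD → run E
t=35: L0/L1/L2 = -/E/HD → run E
t=36: L0/L1/L2 = -/E/HD → run E
t=37: L0/L1/L2 = -/-/HDE → run H
t=38: L0/L1/L2 = -/-/DE → run D
t=39: L0/L1/L2 = -/-/E → run E
t=40: L0/L1/L2 = -/-/E → run E
t=41: (idle)
t=42: (idle)
t=43: (idle)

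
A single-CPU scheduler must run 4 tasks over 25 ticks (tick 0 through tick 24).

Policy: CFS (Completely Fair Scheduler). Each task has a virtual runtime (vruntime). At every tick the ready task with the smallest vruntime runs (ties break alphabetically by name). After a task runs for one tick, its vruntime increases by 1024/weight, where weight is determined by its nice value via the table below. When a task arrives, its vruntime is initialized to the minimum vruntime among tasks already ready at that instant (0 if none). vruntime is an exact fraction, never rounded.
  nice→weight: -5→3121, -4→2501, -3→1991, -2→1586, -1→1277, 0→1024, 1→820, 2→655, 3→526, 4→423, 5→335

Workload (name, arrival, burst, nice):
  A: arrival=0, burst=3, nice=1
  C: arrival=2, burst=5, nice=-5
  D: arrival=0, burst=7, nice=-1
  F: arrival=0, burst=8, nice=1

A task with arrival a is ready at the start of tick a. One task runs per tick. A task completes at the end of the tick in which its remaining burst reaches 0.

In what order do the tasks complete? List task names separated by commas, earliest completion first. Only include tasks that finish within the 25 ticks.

t=0: vr[A=0 D=0 F=0] → run A
t=1: vr[A=256/205 D=0 F=0] → run D
t=2: vr[A=256/205 C=0 D=1024/1277 F=0] → run C
t=3: vr[A=256/205 C=1024/3121 D=1024/1277 F=0] → run F
t=4: vr[A=256/205 C=1024/3121 D=1024/1277 F=256/205] → run C
t=5: vr[A=256/205 C=2048/3121 D=1024/1277 F=256/205] → run C
t=6: vr[A=256/205 C=3072/3121 D=1024/1277 F=256/205] → run D
t=7: vr[A=256/205 C=3072/3121 D=2048/1277 F=256/205] → run C
t=8: vr[A=256/205 C=4096/3121 D=2048/1277 F=256/205] → run A
t=9: vr[A=512/205 C=4096/3121 D=2048/1277 F=256/205] → run F
t=10: vr[A=512/205 C=4096/3121 D=2048/1277 F=512/205] → run C
t=11: vr[A=512/205 D=2048/1277 F=512/205] → run D
t=12: vr[A=512/205 D=3072/1277 F=512/205] → run D
t=13: vr[A=512/205 D=4096/1277 F=512/205] → run A
t=14: vr[D=4096/1277 F=512/205] → run F
t=15: vr[D=4096/1277 F=768/205] → run D
t=16: vr[D=5120/1277 F=768/205] → run F
t=17: vr[D=5120/1277 F=1024/205] → run D
t=18: vr[D=6144/1277 F=1024/205] → run D
t=19: vr[F=1024/205] → run F
t=20: vr[F=256/41] → run F
t=21: vr[F=1536/205] → run F
t=22: vr[F=1792/205] → run F
t=23: (idle)
t=24: (idle)

completion order = C, A, D, F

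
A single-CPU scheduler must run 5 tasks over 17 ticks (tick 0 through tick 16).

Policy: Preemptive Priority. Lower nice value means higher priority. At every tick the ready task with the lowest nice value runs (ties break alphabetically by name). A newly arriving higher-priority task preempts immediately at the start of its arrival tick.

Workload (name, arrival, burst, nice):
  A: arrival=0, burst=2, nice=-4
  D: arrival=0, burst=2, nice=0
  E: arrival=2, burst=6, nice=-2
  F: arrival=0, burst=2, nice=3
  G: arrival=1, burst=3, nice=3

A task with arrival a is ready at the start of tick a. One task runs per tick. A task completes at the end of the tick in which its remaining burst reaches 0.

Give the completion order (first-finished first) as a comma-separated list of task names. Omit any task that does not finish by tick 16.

completion order = A, E, D, F, G

t=0: ready={A,D,F} → run A
t=1: ready={A,D,F,G} → run A
t=2: ready={D,E,F,G} → run E
t=3: ready={D,E,F,G} → run E
t=4: ready={D,E,F,G} → run E
t=5: ready={D,E,F,G} → run E
t=6: ready={D,E,F,G} → run E
t=7: ready={D,E,F,G} → run E
t=8: ready={D,F,G} → run D
t=9: ready={D,F,G} → run D
t=10: ready={F,G} → run F
t=11: ready={F,G} → run F
t=12: ready={G} → run G
t=13: ready={G} → run G
t=14: ready={G} → run G
t=15: (idle)
t=16: (idle)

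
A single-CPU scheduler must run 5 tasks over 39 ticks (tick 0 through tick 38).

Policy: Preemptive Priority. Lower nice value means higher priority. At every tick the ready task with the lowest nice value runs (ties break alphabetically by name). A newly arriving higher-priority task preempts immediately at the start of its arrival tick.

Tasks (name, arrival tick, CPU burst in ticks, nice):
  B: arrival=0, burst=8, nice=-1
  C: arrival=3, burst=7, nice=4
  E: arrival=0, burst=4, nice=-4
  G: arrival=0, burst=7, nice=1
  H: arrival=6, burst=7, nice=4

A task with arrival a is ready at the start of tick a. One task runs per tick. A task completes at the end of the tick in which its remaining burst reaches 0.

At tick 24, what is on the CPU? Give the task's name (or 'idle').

running at tick 24 = C

t=0: ready={B,E,G} → run E
t=1: ready={B,E,G} → run E
t=2: ready={B,E,G} → run E
t=3: ready={B,C,E,G} → run E
t=4: ready={B,C,G} → run B
t=5: ready={B,C,G} → run B
t=6: ready={B,C,G,H} → run B
t=7: ready={B,C,G,H} → run B
t=8: ready={B,C,G,H} → run B
t=9: ready={B,C,G,H} → run B
t=10: ready={B,C,G,H} → run B
t=11: ready={B,C,G,H} → run B
t=12: ready={C,G,H} → run G
t=13: ready={C,G,H} → run G
t=14: ready={C,G,H} → run G
t=15: ready={C,G,H} → run G
t=16: ready={C,G,H} → run G
t=17: ready={C,G,H} → run G
t=18: ready={C,G,H} → run G
t=19: ready={C,H} → run C
t=20: ready={C,H} → run C
t=21: ready={C,H} → run C
t=22: ready={C,H} → run C
t=23: ready={C,H} → run C
t=24: ready={C,H} → run C
t=25: ready={C,H} → run C
t=26: ready={H} → run H
t=27: ready={H} → run H
t=28: ready={H} → run H
t=29: ready={H} → run H
t=30: ready={H} → run H
t=31: ready={H} → run H
t=32: ready={H} → run H
t=33: (idle)
t=34: (idle)
t=35: (idle)
t=36: (idle)
t=37: (idle)
t=38: (idle)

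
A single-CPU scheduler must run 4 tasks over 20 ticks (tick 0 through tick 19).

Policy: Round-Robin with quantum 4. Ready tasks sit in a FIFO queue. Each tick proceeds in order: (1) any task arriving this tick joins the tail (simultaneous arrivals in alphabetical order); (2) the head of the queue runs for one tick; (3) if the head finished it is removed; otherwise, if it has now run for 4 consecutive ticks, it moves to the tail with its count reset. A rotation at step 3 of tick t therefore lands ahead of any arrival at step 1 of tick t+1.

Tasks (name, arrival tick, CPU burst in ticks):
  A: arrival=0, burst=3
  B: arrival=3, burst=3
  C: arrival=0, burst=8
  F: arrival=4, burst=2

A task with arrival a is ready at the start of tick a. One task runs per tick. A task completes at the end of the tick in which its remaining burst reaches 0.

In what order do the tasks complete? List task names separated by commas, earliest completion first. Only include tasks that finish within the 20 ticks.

t=0: queue=[A,C] q_used=0 → run A
t=1: queue=[A,C] q_used=1 → run A
t=2: queue=[A,C] q_used=2 → run A
t=3: queue=[C,B] q_used=0 → run C
t=4: queue=[C,B,F] q_used=1 → run C
t=5: queue=[C,B,F] q_used=2 → run C
t=6: queue=[C,B,F] q_used=3 → run C
t=7: queue=[B,F,C] q_used=0 → run B
t=8: queue=[B,F,C] q_used=1 → run B
t=9: queue=[B,F,C] q_used=2 → run B
t=10: queue=[F,C] q_used=0 → run F
t=11: queue=[F,C] q_used=1 → run F
t=12: queue=[C] q_used=0 → run C
t=13: queue=[C] q_used=1 → run C
t=14: queue=[C] q_used=2 → run C
t=15: queue=[C] q_used=3 → run C
t=16: (idle)
t=17: (idle)
t=18: (idle)
t=19: (idle)

completion order = A, B, F, C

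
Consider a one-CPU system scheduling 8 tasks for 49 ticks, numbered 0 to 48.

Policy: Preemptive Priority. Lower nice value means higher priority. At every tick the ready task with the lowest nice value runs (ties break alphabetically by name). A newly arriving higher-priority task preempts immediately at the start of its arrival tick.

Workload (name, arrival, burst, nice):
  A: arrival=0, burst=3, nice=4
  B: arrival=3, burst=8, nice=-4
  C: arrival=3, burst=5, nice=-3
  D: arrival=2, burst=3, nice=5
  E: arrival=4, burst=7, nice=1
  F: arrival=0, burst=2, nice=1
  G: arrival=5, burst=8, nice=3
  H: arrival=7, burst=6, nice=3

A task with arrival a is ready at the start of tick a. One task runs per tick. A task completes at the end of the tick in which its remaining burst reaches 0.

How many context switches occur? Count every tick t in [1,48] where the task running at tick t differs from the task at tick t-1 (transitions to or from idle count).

context switches = 9

t=0: ready={A,F} → run F
t=1: ready={A,F} → run F
t=2: ready={A,D} → run A
t=3: ready={A,B,C,D} → run B
t=4: ready={A,B,C,D,E} → run B
t=5: ready={A,B,C,D,E,G} → run B
t=6: ready={A,B,C,D,E,G} → run B
t=7: ready={A,B,C,D,E,G,H} → run B
t=8: ready={A,B,C,D,E,G,H} → run B
t=9: ready={A,B,C,D,E,G,H} → run B
t=10: ready={A,B,C,D,E,G,H} → run B
t=11: ready={A,C,D,E,G,H} → run C
t=12: ready={A,C,D,E,G,H} → run C
t=13: ready={A,C,D,E,G,H} → run C
t=14: ready={A,C,D,E,G,H} → run C
t=15: ready={A,C,D,E,G,H} → run C
t=16: ready={A,D,E,G,H} → run E
t=17: ready={A,D,E,G,H} → run E
t=18: ready={A,D,E,G,H} → run E
t=19: ready={A,D,E,G,H} → run E
t=20: ready={A,D,E,G,H} → run E
t=21: ready={A,D,E,G,H} → run E
t=22: ready={A,D,E,G,H} → run E
t=23: ready={A,D,G,H} → run G
t=24: ready={A,D,G,H} → run G
t=25: ready={A,D,G,H} → run G
t=26: ready={A,D,G,H} → run G
t=27: ready={A,D,G,H} → run G
t=28: ready={A,D,G,H} → run G
t=29: ready={A,D,G,H} → run G
t=30: ready={A,D,G,H} → run G
t=31: ready={A,D,H} → run H
t=32: ready={A,D,H} → run H
t=33: ready={A,D,H} → run H
t=34: ready={A,D,H} → run H
t=35: ready={A,D,H} → run H
t=36: ready={A,D,H} → run H
t=37: ready={A,D} → run A
t=38: ready={A,D} → run A
t=39: ready={D} → run D
t=40: ready={D} → run D
t=41: ready={D} → run D
t=42: (idle)
t=43: (idle)
t=44: (idle)
t=45: (idle)
t=46: (idle)
t=47: (idle)
t=48: (idle)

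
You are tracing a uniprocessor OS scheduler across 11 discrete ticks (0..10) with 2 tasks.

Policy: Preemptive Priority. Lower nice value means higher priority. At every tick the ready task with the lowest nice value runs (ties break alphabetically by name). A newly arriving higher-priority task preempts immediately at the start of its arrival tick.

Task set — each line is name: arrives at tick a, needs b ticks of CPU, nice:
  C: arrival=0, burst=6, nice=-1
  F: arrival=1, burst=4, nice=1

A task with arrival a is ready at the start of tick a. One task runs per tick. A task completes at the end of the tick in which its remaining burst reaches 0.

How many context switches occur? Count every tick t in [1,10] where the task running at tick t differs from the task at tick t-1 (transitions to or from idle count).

t=0: ready={C} → run C
t=1: ready={C,F} → run C
t=2: ready={C,F} → run C
t=3: ready={C,F} → run C
t=4: ready={C,F} → run C
t=5: ready={C,F} → run C
t=6: ready={F} → run F
t=7: ready={F} → run F
t=8: ready={F} → run F
t=9: ready={F} → run F
t=10: (idle)

context switches = 2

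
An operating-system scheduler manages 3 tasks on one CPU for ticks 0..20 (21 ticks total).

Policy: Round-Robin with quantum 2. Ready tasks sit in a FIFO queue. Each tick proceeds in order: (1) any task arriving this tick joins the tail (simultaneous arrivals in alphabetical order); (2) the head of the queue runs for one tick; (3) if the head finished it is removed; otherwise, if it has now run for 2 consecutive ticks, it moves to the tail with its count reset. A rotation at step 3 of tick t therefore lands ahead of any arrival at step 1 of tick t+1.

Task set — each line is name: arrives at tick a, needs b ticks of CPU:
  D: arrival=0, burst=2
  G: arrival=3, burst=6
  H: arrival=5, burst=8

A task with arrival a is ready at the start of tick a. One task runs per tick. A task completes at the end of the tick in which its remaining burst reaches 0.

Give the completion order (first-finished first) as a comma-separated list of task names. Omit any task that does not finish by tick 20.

completion order = D, G, H

t=0: queue=[D] q_used=0 → run D
t=1: queue=[D] q_used=1 → run D
t=2: (idle)
t=3: queue=[G] q_used=0 → run G
t=4: queue=[G] q_used=1 → run G
t=5: queue=[G,H] q_used=0 → run G
t=6: queue=[G,H] q_used=1 → run G
t=7: queue=[H,G] q_used=0 → run H
t=8: queue=[H,G] q_used=1 → run H
t=9: queue=[G,H] q_used=0 → run G
t=10: queue=[G,H] q_used=1 → run G
t=11: queue=[H] q_used=0 → run H
t=12: queue=[H] q_used=1 → run H
t=13: queue=[H] q_used=0 → run H
t=14: queue=[H] q_used=1 → run H
t=15: queue=[H] q_used=0 → run H
t=16: queue=[H] q_used=1 → run H
t=17: (idle)
t=18: (idle)
t=19: (idle)
t=20: (idle)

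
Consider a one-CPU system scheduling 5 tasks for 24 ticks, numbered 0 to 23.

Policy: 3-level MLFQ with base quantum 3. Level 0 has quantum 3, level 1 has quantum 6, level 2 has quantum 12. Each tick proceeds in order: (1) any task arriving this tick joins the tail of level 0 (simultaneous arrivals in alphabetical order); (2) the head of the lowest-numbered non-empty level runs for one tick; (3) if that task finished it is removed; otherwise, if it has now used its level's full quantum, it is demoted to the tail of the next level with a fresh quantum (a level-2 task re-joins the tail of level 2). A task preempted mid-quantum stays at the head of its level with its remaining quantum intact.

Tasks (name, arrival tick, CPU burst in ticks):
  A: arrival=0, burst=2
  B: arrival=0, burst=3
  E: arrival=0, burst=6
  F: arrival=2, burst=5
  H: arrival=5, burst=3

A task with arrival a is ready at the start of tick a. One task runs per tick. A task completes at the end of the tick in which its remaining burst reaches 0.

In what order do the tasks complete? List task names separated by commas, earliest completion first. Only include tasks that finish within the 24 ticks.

completion order = A, B, H, E, F

t=0: L0/L1/L2 = ABE/-/- → run A
t=1: L0/L1/L2 = ABE/-/- → run A
t=2: L0/L1/L2 = BEF/-/- → run B
t=3: L0/L1/L2 = BEF/-/- → run B
t=4: L0/L1/L2 = BEF/-/- → run B
t=5: L0/L1/L2 = EFH/-/- → run E
t=6: L0/L1/L2 = EFH/-/- → run E
t=7: L0/L1/L2 = EFH/-/- → run E
t=8: L0/L1/L2 = FH/E/- → run F
t=9: L0/L1/L2 = FH/E/- → run F
t=10: L0/L1/L2 = FH/E/- → run F
t=11: L0/L1/L2 = H/EF/- → run H
t=12: L0/L1/L2 = H/EF/- → run H
t=13: L0/L1/L2 = H/EF/- → run H
t=14: L0/L1/L2 = -/EF/- → run E
t=15: L0/L1/L2 = -/EF/- → run E
t=16: L0/L1/L2 = -/EF/- → run E
t=17: L0/L1/L2 = -/F/- → run F
t=18: L0/L1/L2 = -/F/- → run F
t=19: (idle)
t=20: (idle)
t=21: (idle)
t=22: (idle)
t=23: (idle)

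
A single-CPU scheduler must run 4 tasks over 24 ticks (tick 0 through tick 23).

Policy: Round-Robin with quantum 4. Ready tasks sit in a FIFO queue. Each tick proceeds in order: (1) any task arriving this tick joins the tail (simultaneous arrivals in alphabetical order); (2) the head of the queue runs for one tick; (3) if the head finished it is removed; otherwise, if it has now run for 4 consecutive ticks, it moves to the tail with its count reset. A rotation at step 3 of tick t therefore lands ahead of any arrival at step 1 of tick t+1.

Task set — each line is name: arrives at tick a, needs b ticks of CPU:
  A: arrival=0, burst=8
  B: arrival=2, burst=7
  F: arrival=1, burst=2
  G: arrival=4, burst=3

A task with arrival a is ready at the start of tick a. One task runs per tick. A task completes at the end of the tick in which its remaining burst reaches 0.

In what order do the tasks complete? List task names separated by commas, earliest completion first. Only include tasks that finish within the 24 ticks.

t=0: queue=[A] q_used=0 → run A
t=1: queue=[A,F] q_used=1 → run A
t=2: queue=[A,F,B] q_used=2 → run A
t=3: queue=[A,F,B] q_used=3 → run A
t=4: queue=[F,B,A,G] q_used=0 → run F
t=5: queue=[F,B,A,G] q_used=1 → run F
t=6: queue=[B,A,G] q_used=0 → run B
t=7: queue=[B,A,G] q_used=1 → run B
t=8: queue=[B,A,G] q_used=2 → run B
t=9: queue=[B,A,G] q_used=3 → run B
t=10: queue=[A,G,B] q_used=0 → run A
t=11: queue=[A,G,B] q_used=1 → run A
t=12: queue=[A,G,B] q_used=2 → run A
t=13: queue=[A,G,B] q_used=3 → run A
t=14: queue=[G,B] q_used=0 → run G
t=15: queue=[G,B] q_used=1 → run G
t=16: queue=[G,B] q_used=2 → run G
t=17: queue=[B] q_used=0 → run B
t=18: queue=[B] q_used=1 → run B
t=19: queue=[B] q_used=2 → run B
t=20: (idle)
t=21: (idle)
t=22: (idle)
t=23: (idle)

completion order = F, A, G, B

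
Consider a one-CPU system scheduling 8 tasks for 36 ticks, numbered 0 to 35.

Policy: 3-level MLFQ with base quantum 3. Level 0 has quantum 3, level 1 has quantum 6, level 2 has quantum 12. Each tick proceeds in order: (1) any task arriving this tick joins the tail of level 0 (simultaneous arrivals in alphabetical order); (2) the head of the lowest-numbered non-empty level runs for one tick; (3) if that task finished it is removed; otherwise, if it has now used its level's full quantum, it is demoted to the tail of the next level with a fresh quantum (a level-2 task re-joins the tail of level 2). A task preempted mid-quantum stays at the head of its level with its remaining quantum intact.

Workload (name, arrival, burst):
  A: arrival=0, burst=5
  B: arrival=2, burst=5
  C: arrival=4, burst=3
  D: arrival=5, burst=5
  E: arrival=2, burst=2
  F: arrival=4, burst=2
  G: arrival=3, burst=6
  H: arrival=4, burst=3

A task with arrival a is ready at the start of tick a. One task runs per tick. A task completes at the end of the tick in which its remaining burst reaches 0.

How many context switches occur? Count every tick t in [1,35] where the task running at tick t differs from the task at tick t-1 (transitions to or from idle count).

t=0: L0/L1/L2 = A/-/- → run A
t=1: L0/L1/L2 = A/-/- → run A
t=2: L0/L1/L2 = ABE/-/- → run A
t=3: L0/L1/L2 = BEG/A/- → run B
t=4: L0/L1/L2 = BEGCFH/A/- → run B
t=5: L0/L1/L2 = BEGCFHD/A/- → run B
t=6: L0/L1/L2 = EGCFHD/AB/- → run E
t=7: L0/L1/L2 = EGCFHD/AB/- → run E
t=8: L0/L1/L2 = GCFHD/AB/- → run G
t=9: L0/L1/L2 = GCFHD/AB/- → run G
t=10: L0/L1/L2 = GCFHD/AB/- → run G
t=11: L0/L1/L2 = CFHD/ABG/- → run C
t=12: L0/L1/L2 = CFHD/ABG/- → run C
t=13: L0/L1/L2 = CFHD/ABG/- → run C
t=14: L0/L1/L2 = FHD/ABG/- → run F
t=15: L0/L1/L2 = FHD/ABG/- → run F
t=16: L0/L1/L2 = HD/ABG/- → run H
t=17: L0/L1/L2 = HD/ABG/- → run H
t=18: L0/L1/L2 = HD/ABG/- → run H
t=19: L0/L1/L2 = D/ABG/- → run D
t=20: L0/L1/L2 = D/ABG/- → run D
t=21: L0/L1/L2 = D/ABG/- → run D
t=22: L0/L1/L2 = -/ABGD/- → run A
t=23: L0/L1/L2 = -/ABGD/- → run A
t=24: L0/L1/L2 = -/BGD/- → run B
t=25: L0/L1/L2 = -/BGD/- → run B
t=26: L0/L1/L2 = -/GD/- → run G
t=27: L0/L1/L2 = -/GD/- → run G
t=28: L0/L1/L2 = -/GD/- → run G
t=29: L0/L1/L2 = -/D/- → run D
t=30: L0/L1/L2 = -/D/- → run D
t=31: (idle)
t=32: (idle)
t=33: (idle)
t=34: (idle)
t=35: (idle)

context switches = 12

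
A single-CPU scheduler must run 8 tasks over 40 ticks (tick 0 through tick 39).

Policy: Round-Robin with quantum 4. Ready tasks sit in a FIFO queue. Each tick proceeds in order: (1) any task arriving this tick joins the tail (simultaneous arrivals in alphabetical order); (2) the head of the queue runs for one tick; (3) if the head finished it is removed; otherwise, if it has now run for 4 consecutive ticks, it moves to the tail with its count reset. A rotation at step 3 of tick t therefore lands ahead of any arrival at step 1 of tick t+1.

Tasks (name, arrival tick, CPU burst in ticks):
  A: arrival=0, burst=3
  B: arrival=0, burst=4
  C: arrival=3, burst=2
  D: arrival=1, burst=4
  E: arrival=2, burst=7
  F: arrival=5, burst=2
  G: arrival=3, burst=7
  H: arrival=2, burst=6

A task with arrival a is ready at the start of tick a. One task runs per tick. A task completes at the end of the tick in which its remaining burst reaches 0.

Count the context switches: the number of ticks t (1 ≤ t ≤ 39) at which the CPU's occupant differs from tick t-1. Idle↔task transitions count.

t=0: queue=[A,B] q_used=0 → run A
t=1: queue=[A,B,D] q_used=1 → run A
t=2: queue=[A,B,D,E,H] q_used=2 → run A
t=3: queue=[B,D,E,H,C,G] q_used=0 → run B
t=4: queue=[B,D,E,H,C,G] q_used=1 → run B
t=5: queue=[B,D,E,H,C,G,F] q_used=2 → run B
t=6: queue=[B,D,E,H,C,G,F] q_used=3 → run B
t=7: queue=[D,E,H,C,G,F] q_used=0 → run D
t=8: queue=[D,E,H,C,G,F] q_used=1 → run D
t=9: queue=[D,E,H,C,G,F] q_used=2 → run D
t=10: queue=[D,E,H,C,G,F] q_used=3 → run D
t=11: queue=[E,H,C,G,F] q_used=0 → run E
t=12: queue=[E,H,C,G,F] q_used=1 → run E
t=13: queue=[E,H,C,G,F] q_used=2 → run E
t=14: queue=[E,H,C,G,F] q_used=3 → run E
t=15: queue=[H,C,G,F,E] q_used=0 → run H
t=16: queue=[H,C,G,F,E] q_used=1 → run H
t=17: queue=[H,C,G,F,E] q_used=2 → run H
t=18: queue=[H,C,G,F,E] q_used=3 → run H
t=19: queue=[C,G,F,E,H] q_used=0 → run C
t=20: queue=[C,G,F,E,H] q_used=1 → run C
t=21: queue=[G,F,E,H] q_used=0 → run G
t=22: queue=[G,F,E,H] q_used=1 → run G
t=23: queue=[G,F,E,H] q_used=2 → run G
t=24: queue=[G,F,E,H] q_used=3 → run G
t=25: queue=[F,E,H,G] q_used=0 → run F
t=26: queue=[F,E,H,G] q_used=1 → run F
t=27: queue=[E,H,G] q_used=0 → run E
t=28: queue=[E,H,G] q_used=1 → run E
t=29: queue=[E,H,G] q_used=2 → run E
t=30: queue=[H,G] q_used=0 → run H
t=31: queue=[H,G] q_used=1 → run H
t=32: queue=[G] q_used=0 → run G
t=33: queue=[G] q_used=1 → run G
t=34: queue=[G] q_used=2 → run G
t=35: (idle)
t=36: (idle)
t=37: (idle)
t=38: (idle)
t=39: (idle)

context switches = 11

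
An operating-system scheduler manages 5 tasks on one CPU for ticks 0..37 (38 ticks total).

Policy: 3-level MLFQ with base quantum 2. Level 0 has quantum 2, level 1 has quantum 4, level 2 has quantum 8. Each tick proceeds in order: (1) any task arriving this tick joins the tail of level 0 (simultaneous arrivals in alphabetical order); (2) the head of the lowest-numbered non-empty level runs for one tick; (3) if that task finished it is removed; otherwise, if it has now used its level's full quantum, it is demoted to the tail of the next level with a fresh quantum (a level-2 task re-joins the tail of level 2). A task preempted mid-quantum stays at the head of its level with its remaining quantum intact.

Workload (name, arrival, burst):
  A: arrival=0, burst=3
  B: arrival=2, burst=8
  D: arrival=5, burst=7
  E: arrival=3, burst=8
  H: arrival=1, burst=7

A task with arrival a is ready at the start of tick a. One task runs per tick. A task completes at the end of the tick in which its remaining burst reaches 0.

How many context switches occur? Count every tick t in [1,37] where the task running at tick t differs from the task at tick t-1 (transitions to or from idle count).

t=0: L0/L1/L2 = A/-/- → run A
t=1: L0/L1/L2 = AH/-/- → run A
t=2: L0/L1/L2 = HB/A/- → run H
t=3: L0/L1/L2 = HBE/A/- → run H
t=4: L0/L1/L2 = BE/AH/- → run B
t=5: L0/L1/L2 = BED/AH/- → run B
t=6: L0/L1/L2 = ED/AHB/- → run E
t=7: L0/L1/L2 = ED/AHB/- → run E
t=8: L0/L1/L2 = D/AHBE/- → run D
t=9: L0/L1/L2 = D/AHBE/- → run D
t=10: L0/L1/L2 = -/AHBED/- → run A
t=11: L0/L1/L2 = -/HBED/- → run H
t=12: L0/L1/L2 = -/HBED/- → run H
t=13: L0/L1/L2 = -/HBED/- → run H
t=14: L0/L1/L2 = -/HBED/- → run H
t=15: L0/L1/L2 = -/BED/H → run B
t=16: L0/L1/L2 = -/BED/H → run B
t=17: L0/L1/L2 = -/BED/H → run B
t=18: L0/L1/L2 = -/BED/H → run B
t=19: L0/L1/L2 = -/ED/HB → run E
t=20: L0/L1/L2 = -/ED/HB → run E
t=21: L0/L1/L2 = -/ED/HB → run E
t=22: L0/L1/L2 = -/ED/HB → run E
t=23: L0/L1/L2 = -/D/HBE → run D
t=24: L0/L1/L2 = -/D/HBE → run D
t=25: L0/L1/L2 = -/D/HBE → run D
t=26: L0/L1/L2 = -/D/HBE → run D
t=27: L0/L1/L2 = -/-/HBED → run H
t=28: L0/L1/L2 = -/-/BED → run B
t=29: L0/L1/L2 = -/-/BED → run B
t=30: L0/L1/L2 = -/-/ED → run E
t=31: L0/L1/L2 = -/-/ED → run E
t=32: L0/L1/L2 = -/-/D → run D
t=33: (idle)
t=34: (idle)
t=35: (idle)
t=36: (idle)
t=37: (idle)

context switches = 14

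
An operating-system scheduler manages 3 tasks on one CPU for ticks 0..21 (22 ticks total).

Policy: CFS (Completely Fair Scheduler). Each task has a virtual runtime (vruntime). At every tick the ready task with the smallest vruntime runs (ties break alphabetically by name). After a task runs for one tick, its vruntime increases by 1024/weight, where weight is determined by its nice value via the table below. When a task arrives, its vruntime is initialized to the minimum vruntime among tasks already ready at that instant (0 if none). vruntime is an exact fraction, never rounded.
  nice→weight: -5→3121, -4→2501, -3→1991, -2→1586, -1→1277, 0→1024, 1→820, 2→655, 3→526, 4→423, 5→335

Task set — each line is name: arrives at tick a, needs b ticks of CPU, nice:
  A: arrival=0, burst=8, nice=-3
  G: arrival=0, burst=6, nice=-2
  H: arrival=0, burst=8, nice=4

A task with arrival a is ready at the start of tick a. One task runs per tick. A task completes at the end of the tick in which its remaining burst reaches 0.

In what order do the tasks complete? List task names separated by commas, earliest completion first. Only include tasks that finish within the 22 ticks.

t=0: vr[A=0 G=0 H=0] → run A
t=1: vr[A=1024/1991 G=0 H=0] → run G
t=2: vr[A=1024/1991 G=512/793 H=0] → run H
t=3: vr[A=1024/1991 G=512/793 H=1024/423] → run A
t=4: vr[A=2048/1991 G=512/793 H=1024/423] → run G
t=5: vr[A=2048/1991 G=1024/793 H=1024/423] → run A
t=6: vr[A=3072/1991 G=1024/793 H=1024/423] → run G
t=7: vr[A=3072/1991 G=1536/793 H=1024/423] → run A
t=8: vr[A=4096/1991 G=1536/793 H=1024/423] → run G
t=9: vr[A=4096/1991 G=2048/793 H=1024/423] → run A
t=10: vr[A=5120/1991 G=2048/793 H=1024/423] → run H
t=11: vr[A=5120/1991 G=2048/793 H=2048/423] → run A
t=12: vr[A=6144/1991 G=2048/793 H=2048/423] → run G
t=13: vr[A=6144/1991 G=2560/793 H=2048/423] → run A
t=14: vr[A=7168/1991 G=2560/793 H=2048/423] → run G
t=15: vr[A=7168/1991 H=2048/423] → run A
t=16: vr[H=2048/423] → run H
t=17: vr[H=1024/141] → run H
t=18: vr[H=4096/423] → run H
t=19: vr[H=5120/423] → run H
t=20: vr[H=2048/141] → run H
t=21: vr[H=7168/423] → run H

completion order = G, A, H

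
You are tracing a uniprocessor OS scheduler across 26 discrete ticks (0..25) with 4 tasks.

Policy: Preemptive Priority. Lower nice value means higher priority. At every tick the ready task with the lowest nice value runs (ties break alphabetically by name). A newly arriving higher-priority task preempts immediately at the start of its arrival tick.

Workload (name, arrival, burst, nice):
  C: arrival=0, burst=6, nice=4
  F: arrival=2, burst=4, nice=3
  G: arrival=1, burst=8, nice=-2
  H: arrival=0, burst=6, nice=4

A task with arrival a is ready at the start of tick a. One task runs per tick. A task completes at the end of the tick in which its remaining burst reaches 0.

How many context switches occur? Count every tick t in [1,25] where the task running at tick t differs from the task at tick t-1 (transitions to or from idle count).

t=0: ready={C,H} → run C
t=1: ready={C,G,H} → run G
t=2: ready={C,F,G,H} → run G
t=3: ready={C,F,G,H} → run G
t=4: ready={C,F,G,H} → run G
t=5: ready={C,F,G,H} → run G
t=6: ready={C,F,G,H} → run G
t=7: ready={C,F,G,H} → run G
t=8: ready={C,F,G,H} → run G
t=9: ready={C,F,H} → run F
t=10: ready={C,F,H} → run F
t=11: ready={C,F,H} → run F
t=12: ready={C,F,H} → run F
t=13: ready={C,H} → run C
t=14: ready={C,H} → run C
t=15: ready={C,H} → run C
t=16: ready={C,H} → run C
t=17: ready={C,H} → run C
t=18: ready={H} → run H
t=19: ready={H} → run H
t=20: ready={H} → run H
t=21: ready={H} → run H
t=22: ready={H} → run H
t=23: ready={H} → run H
t=24: (idle)
t=25: (idle)

context switches = 5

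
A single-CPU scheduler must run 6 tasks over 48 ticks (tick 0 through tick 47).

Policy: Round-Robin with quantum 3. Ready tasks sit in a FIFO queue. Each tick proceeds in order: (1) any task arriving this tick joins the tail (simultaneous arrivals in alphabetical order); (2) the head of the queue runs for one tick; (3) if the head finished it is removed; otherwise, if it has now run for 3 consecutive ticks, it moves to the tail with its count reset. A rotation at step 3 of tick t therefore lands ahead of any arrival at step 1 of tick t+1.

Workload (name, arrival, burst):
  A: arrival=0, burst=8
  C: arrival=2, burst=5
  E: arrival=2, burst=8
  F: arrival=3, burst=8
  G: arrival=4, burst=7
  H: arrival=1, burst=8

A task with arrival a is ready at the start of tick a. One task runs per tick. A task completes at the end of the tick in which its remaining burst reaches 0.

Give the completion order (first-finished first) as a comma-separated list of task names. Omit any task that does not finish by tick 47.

completion order = C, A, H, E, F, G

t=0: queue=[A] q_used=0 → run A
t=1: queue=[A,H] q_used=1 → run A
t=2: queue=[A,H,C,E] q_used=2 → run A
t=3: queue=[H,C,E,A,F] q_used=0 → run H
t=4: queue=[H,C,E,A,F,G] q_used=1 → run H
t=5: queue=[H,C,E,A,F,G] q_used=2 → run H
t=6: queue=[C,E,A,F,G,H] q_used=0 → run C
t=7: queue=[C,E,A,F,G,H] q_used=1 → run C
t=8: queue=[C,E,A,F,G,H] q_used=2 → run C
t=9: queue=[E,A,F,G,H,C] q_used=0 → run E
t=10: queue=[E,A,F,G,H,C] q_used=1 → run E
t=11: queue=[E,A,F,G,H,C] q_used=2 → run E
t=12: queue=[A,F,G,H,C,E] q_used=0 → run A
t=13: queue=[A,F,G,H,C,E] q_used=1 → run A
t=14: queue=[A,F,G,H,C,E] q_used=2 → run A
t=15: queue=[F,G,H,C,E,A] q_used=0 → run F
t=16: queue=[F,G,H,C,E,A] q_used=1 → run F
t=17: queue=[F,G,H,C,E,A] q_used=2 → run F
t=18: queue=[G,H,C,E,A,F] q_used=0 → run G
t=19: queue=[G,H,C,E,A,F] q_used=1 → run G
t=20: queue=[G,H,C,E,A,F] q_used=2 → run G
t=21: queue=[H,C,E,A,F,G] q_used=0 → run H
t=22: queue=[H,C,E,A,F,G] q_used=1 → run H
t=23: queue=[H,C,E,A,F,G] q_used=2 → run H
t=24: queue=[C,E,A,F,G,H] q_used=0 → run C
t=25: queue=[C,E,A,F,G,H] q_used=1 → run C
t=26: queue=[E,A,F,G,H] q_used=0 → run E
t=27: queue=[E,A,F,G,H] q_used=1 → run E
t=28: queue=[E,A,F,G,H] q_used=2 → run E
t=29: queue=[A,F,G,H,E] q_used=0 → run A
t=30: queue=[A,F,G,H,E] q_used=1 → run A
t=31: queue=[F,G,H,E] q_used=0 → run F
t=32: queue=[F,G,H,E] q_used=1 → run F
t=33: queue=[F,G,H,E] q_used=2 → run F
t=34: queue=[G,H,E,F] q_used=0 → run G
t=35: queue=[G,H,E,F] q_used=1 → run G
t=36: queue=[G,H,E,F] q_used=2 → run G
t=37: queue=[H,E,F,G] q_used=0 → run H
t=38: queue=[H,E,F,G] q_used=1 → run H
t=39: queue=[E,F,G] q_used=0 → run E
t=40: queue=[E,F,G] q_used=1 → run E
t=41: queue=[F,G] q_used=0 → run F
t=42: queue=[F,G] q_used=1 → run F
t=43: queue=[G] q_used=0 → run G
t=44: (idle)
t=45: (idle)
t=46: (idle)
t=47: (idle)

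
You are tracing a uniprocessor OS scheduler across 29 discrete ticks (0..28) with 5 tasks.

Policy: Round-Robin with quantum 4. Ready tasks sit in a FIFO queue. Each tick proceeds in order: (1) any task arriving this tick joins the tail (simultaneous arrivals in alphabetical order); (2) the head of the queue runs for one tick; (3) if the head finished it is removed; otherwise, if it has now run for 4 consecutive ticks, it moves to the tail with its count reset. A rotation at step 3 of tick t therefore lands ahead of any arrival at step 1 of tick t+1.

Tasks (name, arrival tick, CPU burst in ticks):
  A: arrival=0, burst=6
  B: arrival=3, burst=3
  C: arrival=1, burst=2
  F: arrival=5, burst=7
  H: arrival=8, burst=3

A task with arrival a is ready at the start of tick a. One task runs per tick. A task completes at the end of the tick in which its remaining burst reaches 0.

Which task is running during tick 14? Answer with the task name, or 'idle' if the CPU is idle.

running at tick 14 = F

t=0: queue=[A] q_used=0 → run A
t=1: queue=[A,C] q_used=1 → run A
t=2: queue=[A,C] q_used=2 → run A
t=3: queue=[A,C,B] q_used=3 → run A
t=4: queue=[C,B,A] q_used=0 → run C
t=5: queue=[C,B,A,F] q_used=1 → run C
t=6: queue=[B,A,F] q_used=0 → run B
t=7: queue=[B,A,F] q_used=1 → run B
t=8: queue=[B,A,F,H] q_used=2 → run B
t=9: queue=[A,F,H] q_used=0 → run A
t=10: queue=[A,F,H] q_used=1 → run A
t=11: queue=[F,H] q_used=0 → run F
t=12: queue=[F,H] q_used=1 → run F
t=13: queue=[F,H] q_used=2 → run F
t=14: queue=[F,H] q_used=3 → run F
t=15: queue=[H,F] q_used=0 → run H
t=16: queue=[H,F] q_used=1 → run H
t=17: queue=[H,F] q_used=2 → run H
t=18: queue=[F] q_used=0 → run F
t=19: queue=[F] q_used=1 → run F
t=20: queue=[F] q_used=2 → run F
t=21: (idle)
t=22: (idle)
t=23: (idle)
t=24: (idle)
t=25: (idle)
t=26: (idle)
t=27: (idle)
t=28: (idle)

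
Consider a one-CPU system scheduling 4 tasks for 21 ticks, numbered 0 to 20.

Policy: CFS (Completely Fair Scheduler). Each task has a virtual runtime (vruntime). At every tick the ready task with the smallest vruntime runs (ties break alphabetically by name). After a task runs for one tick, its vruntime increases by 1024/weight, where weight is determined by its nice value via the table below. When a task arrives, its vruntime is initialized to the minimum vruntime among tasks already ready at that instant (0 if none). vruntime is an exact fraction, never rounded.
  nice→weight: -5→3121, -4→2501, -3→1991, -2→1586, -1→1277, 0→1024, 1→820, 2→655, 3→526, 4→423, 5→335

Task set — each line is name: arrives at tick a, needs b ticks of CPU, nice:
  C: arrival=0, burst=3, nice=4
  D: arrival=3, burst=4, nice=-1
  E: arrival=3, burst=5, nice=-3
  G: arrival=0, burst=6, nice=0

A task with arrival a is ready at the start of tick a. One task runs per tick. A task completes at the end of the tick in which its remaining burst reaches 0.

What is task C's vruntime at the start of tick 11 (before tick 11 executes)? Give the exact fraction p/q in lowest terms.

t=0: vr[C=0 G=0] → run C
t=1: vr[C=1024/423 G=0] → run G
t=2: vr[C=1024/423 G=1] → run G
t=3: vr[C=1024/423 D=2 E=2 G=2] → run D
t=4: vr[C=1024/423 D=3578/1277 E=2 G=2] → run E
t=5: vr[C=1024/423 D=3578/1277 E=5006/1991 G=2] → run G
t=6: vr[C=1024/423 D=3578/1277 E=5006/1991 G=3] → run C
t=7: vr[C=2048/423 D=3578/1277 E=5006/1991 G=3] → run E
t=8: vr[C=2048/423 D=3578/1277 E=6030/1991 G=3] → run D
t=9: vr[C=2048/423 D=4602/1277 E=6030/1991 G=3] → run G
t=10: vr[C=2048/423 D=4602/1277 E=6030/1991 G=4] → run E
t=11: vr[C=2048/423 D=4602/1277 E=7054/1991 G=4] → run E
t=12: vr[C=2048/423 D=4602/1277 E=8078/1991 G=4] → run D
t=13: vr[C=2048/423 D=5626/1277 E=8078/1991 G=4] → run G
t=14: vr[C=2048/423 D=5626/1277 E=8078/1991 G=5] → run E
t=15: vr[C=2048/423 D=5626/1277 G=5] → run D
t=16: vr[C=2048/423 G=5] → run C
t=17: vr[G=5] → run G
t=18: (idle)
t=19: (idle)
t=20: (idle)

vruntime(C, start of tick 11) = 2048/423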